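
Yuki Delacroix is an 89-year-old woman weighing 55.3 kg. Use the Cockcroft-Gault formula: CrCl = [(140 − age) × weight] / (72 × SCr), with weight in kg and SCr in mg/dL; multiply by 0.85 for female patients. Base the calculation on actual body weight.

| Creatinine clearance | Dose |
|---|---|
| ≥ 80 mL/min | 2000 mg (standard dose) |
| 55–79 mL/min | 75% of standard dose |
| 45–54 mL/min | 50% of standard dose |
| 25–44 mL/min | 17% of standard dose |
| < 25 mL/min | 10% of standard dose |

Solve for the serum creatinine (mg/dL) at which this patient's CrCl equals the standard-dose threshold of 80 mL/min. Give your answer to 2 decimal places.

Standard dose requires CrCl ≥ 80 mL/min.
Set (140 − 89) × 55.3 × 0.85 / (72 × SCr) = 80
SCr = (140 − 89) × 55.3 × 0.85 / (72 × 80) = 0.416 mg/dL

0.42 mg/dL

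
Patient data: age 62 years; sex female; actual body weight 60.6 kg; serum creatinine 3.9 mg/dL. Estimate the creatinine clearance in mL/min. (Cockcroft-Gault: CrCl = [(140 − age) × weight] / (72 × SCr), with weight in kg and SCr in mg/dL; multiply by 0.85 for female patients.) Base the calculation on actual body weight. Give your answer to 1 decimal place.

CrCl = (140 − 62) × 60.6 / (72 × 3.9) × 0.85 = 4726.8 / 280.80 × 0.85 ≈ 14.3 mL/min

14.3 mL/min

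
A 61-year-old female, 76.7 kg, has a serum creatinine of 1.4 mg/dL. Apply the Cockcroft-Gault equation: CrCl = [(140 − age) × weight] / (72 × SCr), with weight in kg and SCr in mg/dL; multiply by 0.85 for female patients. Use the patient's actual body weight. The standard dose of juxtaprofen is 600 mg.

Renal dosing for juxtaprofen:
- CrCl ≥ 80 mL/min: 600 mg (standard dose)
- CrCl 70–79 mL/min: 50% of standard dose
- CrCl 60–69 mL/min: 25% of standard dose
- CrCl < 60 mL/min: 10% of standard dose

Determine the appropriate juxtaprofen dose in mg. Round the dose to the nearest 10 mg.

CrCl = (140 − 61) × 76.7 / (72 × 1.4) × 0.85 = 6059.3 / 100.80 × 0.85 ≈ 51.1 mL/min
CrCl ≈ 51 mL/min → bracket < 60 mL/min.
10% of 600 mg = 60 mg

60 mg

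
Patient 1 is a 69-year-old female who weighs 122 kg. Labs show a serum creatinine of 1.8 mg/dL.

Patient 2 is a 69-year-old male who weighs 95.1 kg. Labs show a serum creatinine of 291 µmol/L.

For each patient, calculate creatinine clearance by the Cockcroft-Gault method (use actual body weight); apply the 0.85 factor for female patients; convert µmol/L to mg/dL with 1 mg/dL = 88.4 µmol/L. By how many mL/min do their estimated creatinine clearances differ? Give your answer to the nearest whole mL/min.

28 mL/min

Patient 1: CrCl = (140 − 69) × 122 / (72 × 1.8) × 0.85 = 8662.0 / 129.60 × 0.85 ≈ 56.8 mL/min
Patient 2: SCr = 291 / 88.4 = 3.292 mg/dL
Patient 2: CrCl = (140 − 69) × 95.1 / (72 × 3.292) = 6752.1 / 237.02 ≈ 28.5 mL/min
|56.8 − 28.5| = 28.3 mL/min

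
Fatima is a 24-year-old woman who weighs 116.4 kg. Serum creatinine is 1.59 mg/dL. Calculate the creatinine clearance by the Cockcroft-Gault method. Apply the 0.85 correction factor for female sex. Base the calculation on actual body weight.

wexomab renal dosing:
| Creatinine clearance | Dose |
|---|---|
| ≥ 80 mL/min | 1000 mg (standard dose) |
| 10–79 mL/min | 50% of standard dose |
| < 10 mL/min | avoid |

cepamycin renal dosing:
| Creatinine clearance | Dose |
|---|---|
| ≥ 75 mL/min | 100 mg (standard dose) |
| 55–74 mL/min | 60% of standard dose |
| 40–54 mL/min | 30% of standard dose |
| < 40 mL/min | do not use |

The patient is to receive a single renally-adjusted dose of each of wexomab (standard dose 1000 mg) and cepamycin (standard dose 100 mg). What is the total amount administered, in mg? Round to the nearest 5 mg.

1100 mg

CrCl = (140 − 24) × 116.4 / (72 × 1.59) × 0.85 = 13502.4 / 114.48 × 0.85 ≈ 100.3 mL/min
CrCl ≈ 100 mL/min.
wexomab: ≥ 80 mL/min → 100% of 1000 mg = 1000 mg.
cepamycin: ≥ 75 mL/min → 100% of 100 mg = 100 mg.
Total = 1000 + 100 = 1100 mg.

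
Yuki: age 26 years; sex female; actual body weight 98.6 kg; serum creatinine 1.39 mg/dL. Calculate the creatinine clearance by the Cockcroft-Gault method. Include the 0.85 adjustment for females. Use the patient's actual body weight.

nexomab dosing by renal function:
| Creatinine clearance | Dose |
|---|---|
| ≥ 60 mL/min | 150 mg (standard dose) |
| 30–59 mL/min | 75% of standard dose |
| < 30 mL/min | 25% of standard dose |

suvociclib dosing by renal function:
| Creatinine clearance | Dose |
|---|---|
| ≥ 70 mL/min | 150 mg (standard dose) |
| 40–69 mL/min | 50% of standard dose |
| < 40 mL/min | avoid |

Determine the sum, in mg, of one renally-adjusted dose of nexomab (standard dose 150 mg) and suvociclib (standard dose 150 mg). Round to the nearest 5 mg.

CrCl = (140 − 26) × 98.6 / (72 × 1.39) × 0.85 = 11240.4 / 100.08 × 0.85 ≈ 95.5 mL/min
CrCl ≈ 95 mL/min.
nexomab: ≥ 60 mL/min → 100% of 150 mg = 150 mg.
suvociclib: ≥ 70 mL/min → 100% of 150 mg = 150 mg.
Total = 150 + 150 = 300 mg.

300 mg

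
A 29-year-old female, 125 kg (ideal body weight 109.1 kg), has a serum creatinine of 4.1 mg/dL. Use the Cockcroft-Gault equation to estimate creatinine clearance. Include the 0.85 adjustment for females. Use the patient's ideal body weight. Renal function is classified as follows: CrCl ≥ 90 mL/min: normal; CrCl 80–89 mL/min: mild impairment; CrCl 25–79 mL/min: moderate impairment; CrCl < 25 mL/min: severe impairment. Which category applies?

moderate impairment

CrCl = (140 − 29) × 109.1 / (72 × 4.1) × 0.85 = 12110.1 / 295.20 × 0.85 ≈ 34.9 mL/min
35 mL/min falls in the 'moderate impairment' range.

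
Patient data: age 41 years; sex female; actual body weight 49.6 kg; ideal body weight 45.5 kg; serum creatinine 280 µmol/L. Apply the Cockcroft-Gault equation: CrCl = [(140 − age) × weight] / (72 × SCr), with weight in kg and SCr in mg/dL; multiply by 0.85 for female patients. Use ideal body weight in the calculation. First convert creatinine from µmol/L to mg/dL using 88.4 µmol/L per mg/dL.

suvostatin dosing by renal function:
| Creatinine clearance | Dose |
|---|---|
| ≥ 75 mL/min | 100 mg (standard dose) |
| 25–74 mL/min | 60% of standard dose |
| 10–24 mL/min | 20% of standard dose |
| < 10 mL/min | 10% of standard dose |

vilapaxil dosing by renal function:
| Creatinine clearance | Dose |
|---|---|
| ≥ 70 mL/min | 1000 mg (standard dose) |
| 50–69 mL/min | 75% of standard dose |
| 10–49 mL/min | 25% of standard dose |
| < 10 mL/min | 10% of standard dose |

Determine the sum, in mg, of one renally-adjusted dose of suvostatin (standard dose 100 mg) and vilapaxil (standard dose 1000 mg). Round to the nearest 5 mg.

270 mg

SCr = 280 / 88.4 = 3.167 mg/dL
CrCl = (140 − 41) × 45.5 / (72 × 3.167) × 0.85 = 4504.5 / 228.02 × 0.85 ≈ 16.8 mL/min
CrCl ≈ 17 mL/min.
suvostatin: 10–24 mL/min → 20% of 100 mg = 20 mg.
vilapaxil: 10–49 mL/min → 25% of 1000 mg = 250 mg.
Total = 20 + 250 = 270 mg.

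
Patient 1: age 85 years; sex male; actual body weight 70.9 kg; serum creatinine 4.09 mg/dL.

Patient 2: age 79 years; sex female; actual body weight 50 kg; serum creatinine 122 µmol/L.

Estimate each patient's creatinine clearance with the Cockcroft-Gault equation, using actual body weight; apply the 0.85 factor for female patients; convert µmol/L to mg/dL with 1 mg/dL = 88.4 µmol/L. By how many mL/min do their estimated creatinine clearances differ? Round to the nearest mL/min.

13 mL/min

Patient 1: CrCl = (140 − 85) × 70.9 / (72 × 4.09) = 3899.5 / 294.48 ≈ 13.2 mL/min
Patient 2: SCr = 122 / 88.4 = 1.38 mg/dL
Patient 2: CrCl = (140 − 79) × 50 / (72 × 1.38) × 0.85 = 3050.0 / 99.36 × 0.85 ≈ 26.1 mL/min
|13.2 − 26.1| = 12.9 mL/min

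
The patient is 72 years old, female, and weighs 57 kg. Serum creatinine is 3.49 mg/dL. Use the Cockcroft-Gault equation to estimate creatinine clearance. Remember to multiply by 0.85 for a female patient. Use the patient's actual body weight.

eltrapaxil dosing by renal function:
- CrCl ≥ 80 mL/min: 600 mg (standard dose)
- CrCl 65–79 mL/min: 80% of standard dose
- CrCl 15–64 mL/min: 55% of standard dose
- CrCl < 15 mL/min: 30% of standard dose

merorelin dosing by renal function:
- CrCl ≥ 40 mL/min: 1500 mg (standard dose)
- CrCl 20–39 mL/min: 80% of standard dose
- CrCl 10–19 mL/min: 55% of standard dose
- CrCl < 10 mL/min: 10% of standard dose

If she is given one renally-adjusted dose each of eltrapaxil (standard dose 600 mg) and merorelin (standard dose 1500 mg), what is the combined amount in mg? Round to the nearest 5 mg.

1005 mg

CrCl = (140 − 72) × 57 / (72 × 3.49) × 0.85 = 3876.0 / 251.28 × 0.85 ≈ 13.1 mL/min
CrCl ≈ 13 mL/min.
eltrapaxil: < 15 mL/min → 30% of 600 mg = 180 mg.
merorelin: 10–19 mL/min → 55% of 1500 mg = 825 mg.
Total = 180 + 825 = 1005 mg.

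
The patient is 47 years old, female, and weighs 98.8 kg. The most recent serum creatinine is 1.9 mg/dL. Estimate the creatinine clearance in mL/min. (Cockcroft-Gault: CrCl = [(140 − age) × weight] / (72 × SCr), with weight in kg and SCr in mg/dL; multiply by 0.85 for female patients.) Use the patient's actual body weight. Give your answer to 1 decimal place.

CrCl = (140 − 47) × 98.8 / (72 × 1.9) × 0.85 = 9188.4 / 136.80 × 0.85 ≈ 57.1 mL/min

57.1 mL/min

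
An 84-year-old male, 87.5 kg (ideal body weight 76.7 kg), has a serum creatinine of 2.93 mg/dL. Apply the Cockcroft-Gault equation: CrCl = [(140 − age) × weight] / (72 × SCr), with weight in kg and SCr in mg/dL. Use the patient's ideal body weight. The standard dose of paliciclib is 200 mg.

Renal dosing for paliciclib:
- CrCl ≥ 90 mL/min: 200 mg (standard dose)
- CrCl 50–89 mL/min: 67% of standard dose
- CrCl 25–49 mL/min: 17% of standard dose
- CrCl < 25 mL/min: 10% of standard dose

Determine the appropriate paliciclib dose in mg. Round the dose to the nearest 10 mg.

20 mg

CrCl = (140 − 84) × 76.7 / (72 × 2.93) = 4295.2 / 210.96 ≈ 20.4 mL/min
CrCl ≈ 20 mL/min → bracket < 25 mL/min.
10% of 200 mg = 20 mg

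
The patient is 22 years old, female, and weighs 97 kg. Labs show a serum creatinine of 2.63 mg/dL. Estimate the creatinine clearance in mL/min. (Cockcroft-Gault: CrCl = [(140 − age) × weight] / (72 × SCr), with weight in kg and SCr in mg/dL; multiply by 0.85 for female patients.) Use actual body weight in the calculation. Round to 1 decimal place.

CrCl = (140 − 22) × 97 / (72 × 2.63) × 0.85 = 11446.0 / 189.36 × 0.85 ≈ 51.4 mL/min

51.4 mL/min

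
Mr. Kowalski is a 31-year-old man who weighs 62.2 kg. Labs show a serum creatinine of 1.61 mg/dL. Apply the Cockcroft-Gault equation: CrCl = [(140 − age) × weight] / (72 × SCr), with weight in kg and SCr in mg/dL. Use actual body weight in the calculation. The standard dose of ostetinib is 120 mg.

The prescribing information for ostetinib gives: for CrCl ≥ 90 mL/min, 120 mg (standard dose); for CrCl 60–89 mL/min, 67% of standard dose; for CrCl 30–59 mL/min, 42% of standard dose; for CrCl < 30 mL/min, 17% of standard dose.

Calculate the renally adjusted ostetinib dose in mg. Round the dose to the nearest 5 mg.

CrCl = (140 − 31) × 62.2 / (72 × 1.61) = 6779.8 / 115.92 ≈ 58.5 mL/min
CrCl ≈ 58 mL/min → bracket 30–59 mL/min.
42% of 120 mg = 50.4 mg → 50 mg

50 mg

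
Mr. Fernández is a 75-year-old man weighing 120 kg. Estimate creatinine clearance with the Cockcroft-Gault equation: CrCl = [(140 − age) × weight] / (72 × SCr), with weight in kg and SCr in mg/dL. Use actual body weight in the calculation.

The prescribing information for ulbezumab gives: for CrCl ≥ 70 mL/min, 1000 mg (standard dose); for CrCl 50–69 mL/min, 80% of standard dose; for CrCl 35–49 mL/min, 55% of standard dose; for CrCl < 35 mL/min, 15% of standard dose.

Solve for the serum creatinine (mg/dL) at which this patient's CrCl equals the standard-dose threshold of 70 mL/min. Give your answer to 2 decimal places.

1.55 mg/dL

Standard dose requires CrCl ≥ 70 mL/min.
Set (140 − 75) × 120 / (72 × SCr) = 70
SCr = (140 − 75) × 120 / (72 × 70) = 1.548 mg/dL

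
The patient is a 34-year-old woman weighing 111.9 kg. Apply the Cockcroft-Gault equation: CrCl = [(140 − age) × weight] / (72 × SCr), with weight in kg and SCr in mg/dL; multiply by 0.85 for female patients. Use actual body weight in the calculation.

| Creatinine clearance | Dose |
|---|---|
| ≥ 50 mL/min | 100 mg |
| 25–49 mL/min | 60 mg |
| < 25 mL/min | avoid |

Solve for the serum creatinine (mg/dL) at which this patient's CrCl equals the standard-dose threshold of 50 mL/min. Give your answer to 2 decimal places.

2.80 mg/dL

Standard dose requires CrCl ≥ 50 mL/min.
Set (140 − 34) × 111.9 × 0.85 / (72 × SCr) = 50
SCr = (140 − 34) × 111.9 × 0.85 / (72 × 50) = 2.801 mg/dL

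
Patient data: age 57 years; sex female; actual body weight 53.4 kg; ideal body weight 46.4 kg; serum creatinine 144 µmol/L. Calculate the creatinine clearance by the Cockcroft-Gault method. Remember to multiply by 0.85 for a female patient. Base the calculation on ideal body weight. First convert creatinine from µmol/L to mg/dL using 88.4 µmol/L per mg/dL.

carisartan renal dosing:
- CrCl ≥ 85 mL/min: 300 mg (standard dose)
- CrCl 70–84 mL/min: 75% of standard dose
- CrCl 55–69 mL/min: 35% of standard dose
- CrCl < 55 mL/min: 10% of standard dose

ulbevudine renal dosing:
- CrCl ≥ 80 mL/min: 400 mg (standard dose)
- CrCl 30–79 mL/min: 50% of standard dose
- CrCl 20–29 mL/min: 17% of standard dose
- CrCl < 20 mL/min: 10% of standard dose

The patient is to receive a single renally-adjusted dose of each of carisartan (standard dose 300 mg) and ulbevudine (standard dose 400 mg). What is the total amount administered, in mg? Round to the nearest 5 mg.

100 mg

SCr = 144 / 88.4 = 1.629 mg/dL
CrCl = (140 − 57) × 46.4 / (72 × 1.629) × 0.85 = 3851.2 / 117.29 × 0.85 ≈ 27.9 mL/min
CrCl ≈ 28 mL/min.
carisartan: < 55 mL/min → 10% of 300 mg = 30 mg.
ulbevudine: 20–29 mL/min → 17% of 400 mg = 68 mg.
Total = 30 + 68 = 98 mg.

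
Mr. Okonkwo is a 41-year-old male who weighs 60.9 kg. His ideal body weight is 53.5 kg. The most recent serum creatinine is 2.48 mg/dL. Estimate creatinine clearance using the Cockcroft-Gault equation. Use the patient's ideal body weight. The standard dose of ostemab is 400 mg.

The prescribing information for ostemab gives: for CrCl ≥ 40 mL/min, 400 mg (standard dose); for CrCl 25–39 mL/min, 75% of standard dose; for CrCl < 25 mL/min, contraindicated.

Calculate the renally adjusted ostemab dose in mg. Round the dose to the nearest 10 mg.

CrCl = (140 − 41) × 53.5 / (72 × 2.48) = 5296.5 / 178.56 ≈ 29.7 mL/min
CrCl ≈ 30 mL/min → bracket 25–39 mL/min.
75% of 400 mg = 300 mg

300 mg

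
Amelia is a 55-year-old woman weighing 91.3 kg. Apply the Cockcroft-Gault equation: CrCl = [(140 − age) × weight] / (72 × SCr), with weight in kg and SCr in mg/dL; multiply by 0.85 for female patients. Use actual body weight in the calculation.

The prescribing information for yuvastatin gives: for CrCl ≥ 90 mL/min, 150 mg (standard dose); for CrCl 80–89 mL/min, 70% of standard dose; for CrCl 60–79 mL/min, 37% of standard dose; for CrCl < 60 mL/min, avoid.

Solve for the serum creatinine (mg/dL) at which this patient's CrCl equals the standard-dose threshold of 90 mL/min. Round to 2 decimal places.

Standard dose requires CrCl ≥ 90 mL/min.
Set (140 − 55) × 91.3 × 0.85 / (72 × SCr) = 90
SCr = (140 − 55) × 91.3 × 0.85 / (72 × 90) = 1.018 mg/dL

1.02 mg/dL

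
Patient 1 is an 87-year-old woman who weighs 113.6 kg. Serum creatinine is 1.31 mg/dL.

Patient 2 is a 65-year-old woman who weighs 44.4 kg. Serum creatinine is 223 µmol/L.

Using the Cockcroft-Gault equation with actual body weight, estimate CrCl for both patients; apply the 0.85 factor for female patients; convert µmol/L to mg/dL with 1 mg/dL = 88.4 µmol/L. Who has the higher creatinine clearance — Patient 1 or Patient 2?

Patient 1

Patient 1: CrCl = (140 − 87) × 113.6 / (72 × 1.31) × 0.85 = 6020.8 / 94.32 × 0.85 ≈ 54.3 mL/min
Patient 2: SCr = 223 / 88.4 = 2.523 mg/dL
Patient 2: CrCl = (140 − 65) × 44.4 / (72 × 2.523) × 0.85 = 3330.0 / 181.66 × 0.85 ≈ 15.6 mL/min
54.3 vs 15.6 mL/min → Patient 1 is higher.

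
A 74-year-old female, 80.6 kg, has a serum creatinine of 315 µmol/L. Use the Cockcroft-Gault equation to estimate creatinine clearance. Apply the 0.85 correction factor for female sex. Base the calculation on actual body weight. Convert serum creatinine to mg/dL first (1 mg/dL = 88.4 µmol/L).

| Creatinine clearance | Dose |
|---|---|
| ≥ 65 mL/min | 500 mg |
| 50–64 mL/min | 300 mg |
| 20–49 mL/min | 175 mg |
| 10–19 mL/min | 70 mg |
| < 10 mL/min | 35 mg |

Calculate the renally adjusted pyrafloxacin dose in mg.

70 mg

SCr = 315 / 88.4 = 3.563 mg/dL
CrCl = (140 − 74) × 80.6 / (72 × 3.563) × 0.85 = 5319.6 / 256.54 × 0.85 ≈ 17.6 mL/min
CrCl ≈ 18 mL/min → bracket 10–19 mL/min.
Dose for this bracket: 70 mg.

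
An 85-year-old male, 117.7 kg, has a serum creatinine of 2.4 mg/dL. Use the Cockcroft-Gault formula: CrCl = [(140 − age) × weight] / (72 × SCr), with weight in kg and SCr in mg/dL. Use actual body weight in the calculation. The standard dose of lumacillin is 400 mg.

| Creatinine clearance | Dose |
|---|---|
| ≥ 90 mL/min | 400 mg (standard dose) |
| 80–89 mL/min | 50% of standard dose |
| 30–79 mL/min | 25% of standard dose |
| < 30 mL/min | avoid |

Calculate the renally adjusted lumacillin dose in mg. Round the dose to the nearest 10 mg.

100 mg

CrCl = (140 − 85) × 117.7 / (72 × 2.4) = 6473.5 / 172.80 ≈ 37.5 mL/min
CrCl ≈ 37 mL/min → bracket 30–79 mL/min.
25% of 400 mg = 100 mg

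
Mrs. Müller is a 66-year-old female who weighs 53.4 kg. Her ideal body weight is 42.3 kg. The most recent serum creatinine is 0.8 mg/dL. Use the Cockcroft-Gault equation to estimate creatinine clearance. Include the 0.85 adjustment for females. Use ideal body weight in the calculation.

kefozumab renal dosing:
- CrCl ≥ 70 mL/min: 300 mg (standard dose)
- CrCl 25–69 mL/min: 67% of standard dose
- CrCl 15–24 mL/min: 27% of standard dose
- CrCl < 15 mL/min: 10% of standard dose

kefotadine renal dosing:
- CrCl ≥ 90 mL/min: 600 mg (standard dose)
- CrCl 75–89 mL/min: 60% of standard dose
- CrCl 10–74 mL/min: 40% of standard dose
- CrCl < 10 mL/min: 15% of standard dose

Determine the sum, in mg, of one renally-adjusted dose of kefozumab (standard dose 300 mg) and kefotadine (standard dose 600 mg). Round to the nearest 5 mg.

CrCl = (140 − 66) × 42.3 / (72 × 0.8) × 0.85 = 3130.2 / 57.60 × 0.85 ≈ 46.2 mL/min
CrCl ≈ 46 mL/min.
kefozumab: 25–69 mL/min → 67% of 300 mg = 201 mg.
kefotadine: 10–74 mL/min → 40% of 600 mg = 240 mg.
Total = 201 + 240 = 441 mg.

440 mg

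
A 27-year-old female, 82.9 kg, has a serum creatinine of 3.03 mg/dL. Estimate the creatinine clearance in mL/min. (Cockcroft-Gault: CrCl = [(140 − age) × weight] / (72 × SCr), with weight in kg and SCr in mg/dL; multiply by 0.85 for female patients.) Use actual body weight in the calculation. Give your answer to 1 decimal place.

CrCl = (140 − 27) × 82.9 / (72 × 3.03) × 0.85 = 9367.7 / 218.16 × 0.85 ≈ 36.5 mL/min

36.5 mL/min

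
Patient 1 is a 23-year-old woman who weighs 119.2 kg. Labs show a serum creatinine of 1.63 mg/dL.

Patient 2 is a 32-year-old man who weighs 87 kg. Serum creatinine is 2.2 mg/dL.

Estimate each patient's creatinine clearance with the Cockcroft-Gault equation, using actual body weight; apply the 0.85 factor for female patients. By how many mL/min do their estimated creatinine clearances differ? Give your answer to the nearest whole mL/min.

Patient 1: CrCl = (140 − 23) × 119.2 / (72 × 1.63) × 0.85 = 13946.4 / 117.36 × 0.85 ≈ 101.0 mL/min
Patient 2: CrCl = (140 − 32) × 87 / (72 × 2.2) = 9396.0 / 158.40 ≈ 59.3 mL/min
|101.0 − 59.3| = 41.7 mL/min

42 mL/min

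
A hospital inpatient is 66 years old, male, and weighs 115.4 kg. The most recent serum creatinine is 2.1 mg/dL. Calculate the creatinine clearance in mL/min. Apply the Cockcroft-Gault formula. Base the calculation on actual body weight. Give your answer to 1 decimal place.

CrCl = (140 − 66) × 115.4 / (72 × 2.1) = 8539.6 / 151.20 ≈ 56.5 mL/min

56.5 mL/min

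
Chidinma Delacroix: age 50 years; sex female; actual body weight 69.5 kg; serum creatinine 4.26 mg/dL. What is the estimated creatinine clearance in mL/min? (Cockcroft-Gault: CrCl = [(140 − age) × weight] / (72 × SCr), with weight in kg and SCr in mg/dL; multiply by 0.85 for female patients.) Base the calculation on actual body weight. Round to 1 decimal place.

17.3 mL/min

CrCl = (140 − 50) × 69.5 / (72 × 4.26) × 0.85 = 6255.0 / 306.72 × 0.85 ≈ 17.3 mL/min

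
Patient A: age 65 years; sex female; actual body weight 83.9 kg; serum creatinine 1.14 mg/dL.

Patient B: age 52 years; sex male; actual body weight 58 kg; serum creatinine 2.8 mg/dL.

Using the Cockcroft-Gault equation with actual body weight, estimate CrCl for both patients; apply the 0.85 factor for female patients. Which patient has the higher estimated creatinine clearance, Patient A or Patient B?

Patient A

Patient A: CrCl = (140 − 65) × 83.9 / (72 × 1.14) × 0.85 = 6292.5 / 82.08 × 0.85 ≈ 65.2 mL/min
Patient B: CrCl = (140 − 52) × 58 / (72 × 2.8) = 5104.0 / 201.60 ≈ 25.3 mL/min
65.2 vs 25.3 mL/min → Patient A is higher.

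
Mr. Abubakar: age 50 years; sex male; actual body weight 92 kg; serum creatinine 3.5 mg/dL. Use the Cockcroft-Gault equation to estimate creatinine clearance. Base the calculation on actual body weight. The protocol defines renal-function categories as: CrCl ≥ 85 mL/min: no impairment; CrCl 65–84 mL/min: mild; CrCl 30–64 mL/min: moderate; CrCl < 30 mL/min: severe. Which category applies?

moderate

CrCl = (140 − 50) × 92 / (72 × 3.5) = 8280.0 / 252.00 ≈ 32.9 mL/min
33 mL/min falls in the 'moderate' range.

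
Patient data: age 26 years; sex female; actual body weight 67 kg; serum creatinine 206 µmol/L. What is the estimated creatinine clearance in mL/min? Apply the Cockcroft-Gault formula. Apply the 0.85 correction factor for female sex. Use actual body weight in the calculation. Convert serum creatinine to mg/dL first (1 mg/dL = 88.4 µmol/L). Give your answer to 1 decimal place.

SCr = 206 / 88.4 = 2.33 mg/dL
CrCl = (140 − 26) × 67 / (72 × 2.33) × 0.85 = 7638.0 / 167.76 × 0.85 ≈ 38.7 mL/min

38.7 mL/min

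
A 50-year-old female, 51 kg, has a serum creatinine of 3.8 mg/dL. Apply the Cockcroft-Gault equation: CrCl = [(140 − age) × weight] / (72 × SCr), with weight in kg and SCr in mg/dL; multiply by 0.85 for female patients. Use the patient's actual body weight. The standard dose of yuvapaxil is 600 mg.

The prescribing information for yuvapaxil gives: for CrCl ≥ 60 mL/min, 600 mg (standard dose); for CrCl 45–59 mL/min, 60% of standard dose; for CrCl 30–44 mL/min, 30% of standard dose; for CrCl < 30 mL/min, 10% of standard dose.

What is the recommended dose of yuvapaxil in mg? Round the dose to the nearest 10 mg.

CrCl = (140 − 50) × 51 / (72 × 3.8) × 0.85 = 4590.0 / 273.60 × 0.85 ≈ 14.3 mL/min
CrCl ≈ 14 mL/min → bracket < 30 mL/min.
10% of 600 mg = 60 mg

60 mg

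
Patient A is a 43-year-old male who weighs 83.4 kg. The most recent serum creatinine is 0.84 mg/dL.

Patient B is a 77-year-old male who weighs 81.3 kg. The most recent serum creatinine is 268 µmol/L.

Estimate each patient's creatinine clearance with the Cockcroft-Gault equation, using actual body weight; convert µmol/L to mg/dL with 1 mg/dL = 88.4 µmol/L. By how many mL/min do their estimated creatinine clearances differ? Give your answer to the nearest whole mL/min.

Patient A: CrCl = (140 − 43) × 83.4 / (72 × 0.84) = 8089.8 / 60.48 ≈ 133.8 mL/min
Patient B: SCr = 268 / 88.4 = 3.032 mg/dL
Patient B: CrCl = (140 − 77) × 81.3 / (72 × 3.032) = 5121.9 / 218.30 ≈ 23.5 mL/min
|133.8 − 23.5| = 110.3 mL/min

110 mL/min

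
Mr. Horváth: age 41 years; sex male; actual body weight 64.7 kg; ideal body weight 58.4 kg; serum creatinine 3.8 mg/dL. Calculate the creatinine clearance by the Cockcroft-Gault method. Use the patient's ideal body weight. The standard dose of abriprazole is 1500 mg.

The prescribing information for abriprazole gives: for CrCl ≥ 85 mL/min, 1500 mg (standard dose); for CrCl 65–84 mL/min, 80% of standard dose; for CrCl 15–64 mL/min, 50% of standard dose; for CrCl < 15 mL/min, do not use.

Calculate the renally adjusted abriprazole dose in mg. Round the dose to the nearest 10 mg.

750 mg

CrCl = (140 − 41) × 58.4 / (72 × 3.8) = 5781.6 / 273.60 ≈ 21.1 mL/min
CrCl ≈ 21 mL/min → bracket 15–64 mL/min.
50% of 1500 mg = 750 mg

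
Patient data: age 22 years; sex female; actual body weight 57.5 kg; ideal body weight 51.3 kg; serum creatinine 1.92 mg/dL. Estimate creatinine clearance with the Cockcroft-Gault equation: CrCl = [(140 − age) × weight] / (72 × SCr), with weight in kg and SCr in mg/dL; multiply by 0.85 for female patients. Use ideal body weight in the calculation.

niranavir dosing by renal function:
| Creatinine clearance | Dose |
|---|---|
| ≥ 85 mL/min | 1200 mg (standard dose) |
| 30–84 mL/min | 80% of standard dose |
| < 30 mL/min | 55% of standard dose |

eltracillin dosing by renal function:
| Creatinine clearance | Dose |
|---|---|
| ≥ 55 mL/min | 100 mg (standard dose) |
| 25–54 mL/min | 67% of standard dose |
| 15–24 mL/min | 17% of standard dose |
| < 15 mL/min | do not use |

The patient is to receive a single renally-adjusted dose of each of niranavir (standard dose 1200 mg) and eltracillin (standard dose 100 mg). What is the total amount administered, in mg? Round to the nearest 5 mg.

CrCl = (140 − 22) × 51.3 / (72 × 1.92) × 0.85 = 6053.4 / 138.24 × 0.85 ≈ 37.2 mL/min
CrCl ≈ 37 mL/min.
niranavir: 30–84 mL/min → 80% of 1200 mg = 960 mg.
eltracillin: 25–54 mL/min → 67% of 100 mg = 67 mg.
Total = 960 + 67 = 1027 mg.

1025 mg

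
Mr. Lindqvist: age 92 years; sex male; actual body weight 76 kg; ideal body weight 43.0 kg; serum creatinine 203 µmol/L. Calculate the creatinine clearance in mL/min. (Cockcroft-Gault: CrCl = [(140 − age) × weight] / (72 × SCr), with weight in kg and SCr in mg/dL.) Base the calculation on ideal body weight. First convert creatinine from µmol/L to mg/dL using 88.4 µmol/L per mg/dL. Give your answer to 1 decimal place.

12.5 mL/min

SCr = 203 / 88.4 = 2.296 mg/dL
CrCl = (140 − 92) × 43 / (72 × 2.296) = 2064.0 / 165.31 ≈ 12.5 mL/min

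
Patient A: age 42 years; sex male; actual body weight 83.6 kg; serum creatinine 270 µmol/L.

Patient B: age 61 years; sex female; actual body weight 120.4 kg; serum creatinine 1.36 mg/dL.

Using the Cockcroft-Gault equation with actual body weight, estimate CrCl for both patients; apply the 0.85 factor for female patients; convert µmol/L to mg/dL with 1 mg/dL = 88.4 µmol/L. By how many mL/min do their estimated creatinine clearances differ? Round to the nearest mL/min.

Patient A: SCr = 270 / 88.4 = 3.054 mg/dL
Patient A: CrCl = (140 − 42) × 83.6 / (72 × 3.054) = 8192.8 / 219.89 ≈ 37.3 mL/min
Patient B: CrCl = (140 − 61) × 120.4 / (72 × 1.36) × 0.85 = 9511.6 / 97.92 × 0.85 ≈ 82.6 mL/min
|37.3 − 82.6| = 45.3 mL/min

45 mL/min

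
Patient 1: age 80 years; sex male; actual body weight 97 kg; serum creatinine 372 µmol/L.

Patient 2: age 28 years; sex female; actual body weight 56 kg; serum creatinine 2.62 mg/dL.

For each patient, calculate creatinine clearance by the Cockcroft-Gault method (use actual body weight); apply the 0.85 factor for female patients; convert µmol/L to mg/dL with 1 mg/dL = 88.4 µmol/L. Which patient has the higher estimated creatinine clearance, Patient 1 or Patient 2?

Patient 2

Patient 1: SCr = 372 / 88.4 = 4.208 mg/dL
Patient 1: CrCl = (140 − 80) × 97 / (72 × 4.208) = 5820.0 / 302.98 ≈ 19.2 mL/min
Patient 2: CrCl = (140 − 28) × 56 / (72 × 2.62) × 0.85 = 6272.0 / 188.64 × 0.85 ≈ 28.3 mL/min
19.2 vs 28.3 mL/min → Patient 2 is higher.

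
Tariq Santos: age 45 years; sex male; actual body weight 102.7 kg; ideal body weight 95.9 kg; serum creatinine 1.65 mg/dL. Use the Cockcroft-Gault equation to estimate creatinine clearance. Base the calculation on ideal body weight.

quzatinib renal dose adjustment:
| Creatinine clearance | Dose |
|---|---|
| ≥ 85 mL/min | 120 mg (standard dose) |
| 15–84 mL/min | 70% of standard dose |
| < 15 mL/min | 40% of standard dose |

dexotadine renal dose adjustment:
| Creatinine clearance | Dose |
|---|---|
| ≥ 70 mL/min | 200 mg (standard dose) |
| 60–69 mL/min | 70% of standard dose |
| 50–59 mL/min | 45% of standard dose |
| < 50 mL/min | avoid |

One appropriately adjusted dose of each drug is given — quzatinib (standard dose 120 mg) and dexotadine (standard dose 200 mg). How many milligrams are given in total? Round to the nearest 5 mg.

CrCl = (140 − 45) × 95.9 / (72 × 1.65) = 9110.5 / 118.80 ≈ 76.7 mL/min
CrCl ≈ 77 mL/min.
quzatinib: 15–84 mL/min → 70% of 120 mg = 84 mg.
dexotadine: ≥ 70 mL/min → 100% of 200 mg = 200 mg.
Total = 84 + 200 = 284 mg.

285 mg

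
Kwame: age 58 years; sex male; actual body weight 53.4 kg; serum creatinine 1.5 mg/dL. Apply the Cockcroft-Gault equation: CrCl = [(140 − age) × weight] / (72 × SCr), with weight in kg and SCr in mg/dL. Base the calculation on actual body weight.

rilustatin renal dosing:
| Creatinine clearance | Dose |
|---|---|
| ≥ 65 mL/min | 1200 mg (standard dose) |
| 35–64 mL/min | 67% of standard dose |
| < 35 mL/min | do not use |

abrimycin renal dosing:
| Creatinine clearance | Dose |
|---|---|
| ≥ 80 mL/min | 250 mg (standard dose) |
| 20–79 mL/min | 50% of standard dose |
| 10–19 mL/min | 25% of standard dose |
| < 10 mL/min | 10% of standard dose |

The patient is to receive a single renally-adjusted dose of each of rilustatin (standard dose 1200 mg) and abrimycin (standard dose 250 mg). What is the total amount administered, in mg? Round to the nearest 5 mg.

CrCl = (140 − 58) × 53.4 / (72 × 1.5) = 4378.8 / 108.00 ≈ 40.5 mL/min
CrCl ≈ 41 mL/min.
rilustatin: 35–64 mL/min → 67% of 1200 mg = 804 mg.
abrimycin: 20–79 mL/min → 50% of 250 mg = 125 mg.
Total = 804 + 125 = 929 mg.

930 mg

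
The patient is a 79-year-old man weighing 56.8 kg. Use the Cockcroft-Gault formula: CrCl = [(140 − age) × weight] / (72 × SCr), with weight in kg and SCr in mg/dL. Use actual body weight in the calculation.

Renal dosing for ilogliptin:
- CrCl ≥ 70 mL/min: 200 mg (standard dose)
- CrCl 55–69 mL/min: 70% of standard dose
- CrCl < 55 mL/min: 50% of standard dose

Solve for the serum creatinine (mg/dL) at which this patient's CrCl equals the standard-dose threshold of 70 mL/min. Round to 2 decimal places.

0.69 mg/dL

Standard dose requires CrCl ≥ 70 mL/min.
Set (140 − 79) × 56.8 / (72 × SCr) = 70
SCr = (140 − 79) × 56.8 / (72 × 70) = 0.687 mg/dL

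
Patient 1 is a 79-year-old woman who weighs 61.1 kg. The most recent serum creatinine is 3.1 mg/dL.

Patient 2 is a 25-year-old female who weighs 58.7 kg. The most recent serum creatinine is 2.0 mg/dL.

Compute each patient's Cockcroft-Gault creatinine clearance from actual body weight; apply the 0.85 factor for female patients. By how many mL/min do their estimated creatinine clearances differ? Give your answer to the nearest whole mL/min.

26 mL/min

Patient 1: CrCl = (140 − 79) × 61.1 / (72 × 3.1) × 0.85 = 3727.1 / 223.20 × 0.85 ≈ 14.2 mL/min
Patient 2: CrCl = (140 − 25) × 58.7 / (72 × 2) × 0.85 = 6750.5 / 144.00 × 0.85 ≈ 39.8 mL/min
|14.2 − 39.8| = 25.6 mL/min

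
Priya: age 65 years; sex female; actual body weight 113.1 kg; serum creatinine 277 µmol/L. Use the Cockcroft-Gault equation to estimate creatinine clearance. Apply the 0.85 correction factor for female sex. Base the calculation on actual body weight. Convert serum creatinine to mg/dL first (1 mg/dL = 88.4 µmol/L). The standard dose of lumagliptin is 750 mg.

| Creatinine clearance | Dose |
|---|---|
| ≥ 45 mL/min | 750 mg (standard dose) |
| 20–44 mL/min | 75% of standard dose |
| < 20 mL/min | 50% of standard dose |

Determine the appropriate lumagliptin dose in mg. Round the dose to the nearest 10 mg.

560 mg

SCr = 277 / 88.4 = 3.133 mg/dL
CrCl = (140 − 65) × 113.1 / (72 × 3.133) × 0.85 = 8482.5 / 225.58 × 0.85 ≈ 32.0 mL/min
CrCl ≈ 32 mL/min → bracket 20–44 mL/min.
75% of 750 mg = 562.5 mg → 560 mg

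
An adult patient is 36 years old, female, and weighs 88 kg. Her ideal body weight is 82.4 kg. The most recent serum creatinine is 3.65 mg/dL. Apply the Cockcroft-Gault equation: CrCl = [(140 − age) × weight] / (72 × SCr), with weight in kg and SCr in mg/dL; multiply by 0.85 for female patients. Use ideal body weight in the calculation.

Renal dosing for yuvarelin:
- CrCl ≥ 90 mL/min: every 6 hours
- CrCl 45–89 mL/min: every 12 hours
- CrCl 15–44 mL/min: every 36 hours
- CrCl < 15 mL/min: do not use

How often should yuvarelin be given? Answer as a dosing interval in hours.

CrCl = (140 − 36) × 82.4 / (72 × 3.65) × 0.85 = 8569.6 / 262.80 × 0.85 ≈ 27.7 mL/min
CrCl ≈ 28 mL/min → bracket 15–44 mL/min → every 36 hours.

every 36 hours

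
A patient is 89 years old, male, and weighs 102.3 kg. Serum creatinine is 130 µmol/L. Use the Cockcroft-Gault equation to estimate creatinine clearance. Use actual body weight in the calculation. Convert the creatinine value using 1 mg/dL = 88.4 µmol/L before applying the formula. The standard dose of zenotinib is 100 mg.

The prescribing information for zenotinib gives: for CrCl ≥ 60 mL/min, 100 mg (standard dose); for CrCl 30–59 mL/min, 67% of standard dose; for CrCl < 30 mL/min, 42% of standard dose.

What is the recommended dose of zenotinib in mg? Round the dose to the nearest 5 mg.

SCr = 130 / 88.4 = 1.471 mg/dL
CrCl = (140 − 89) × 102.3 / (72 × 1.471) = 5217.3 / 105.91 ≈ 49.3 mL/min
CrCl ≈ 49 mL/min → bracket 30–59 mL/min.
67% of 100 mg = 67 mg → 65 mg

65 mg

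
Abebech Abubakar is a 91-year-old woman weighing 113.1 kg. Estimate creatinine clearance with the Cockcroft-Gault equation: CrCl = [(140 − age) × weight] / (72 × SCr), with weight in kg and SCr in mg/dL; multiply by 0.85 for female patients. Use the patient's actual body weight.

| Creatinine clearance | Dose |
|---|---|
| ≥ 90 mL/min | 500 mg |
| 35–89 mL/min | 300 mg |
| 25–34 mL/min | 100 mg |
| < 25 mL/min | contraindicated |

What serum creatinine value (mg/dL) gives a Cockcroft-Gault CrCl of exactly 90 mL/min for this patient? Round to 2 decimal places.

0.73 mg/dL

Standard dose requires CrCl ≥ 90 mL/min.
Set (140 − 91) × 113.1 × 0.85 / (72 × SCr) = 90
SCr = (140 − 91) × 113.1 × 0.85 / (72 × 90) = 0.727 mg/dL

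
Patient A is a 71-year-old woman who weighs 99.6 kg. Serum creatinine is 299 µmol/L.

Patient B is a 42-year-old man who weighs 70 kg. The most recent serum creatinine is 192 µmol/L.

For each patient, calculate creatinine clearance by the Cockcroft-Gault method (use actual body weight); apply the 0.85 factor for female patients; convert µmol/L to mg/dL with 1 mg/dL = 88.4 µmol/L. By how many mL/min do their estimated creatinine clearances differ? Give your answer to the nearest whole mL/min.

Patient A: SCr = 299 / 88.4 = 3.382 mg/dL
Patient A: CrCl = (140 − 71) × 99.6 / (72 × 3.382) × 0.85 = 6872.4 / 243.50 × 0.85 ≈ 24.0 mL/min
Patient B: SCr = 192 / 88.4 = 2.172 mg/dL
Patient B: CrCl = (140 − 42) × 70 / (72 × 2.172) = 6860.0 / 156.38 ≈ 43.9 mL/min
|24.0 − 43.9| = 19.9 mL/min

20 mL/min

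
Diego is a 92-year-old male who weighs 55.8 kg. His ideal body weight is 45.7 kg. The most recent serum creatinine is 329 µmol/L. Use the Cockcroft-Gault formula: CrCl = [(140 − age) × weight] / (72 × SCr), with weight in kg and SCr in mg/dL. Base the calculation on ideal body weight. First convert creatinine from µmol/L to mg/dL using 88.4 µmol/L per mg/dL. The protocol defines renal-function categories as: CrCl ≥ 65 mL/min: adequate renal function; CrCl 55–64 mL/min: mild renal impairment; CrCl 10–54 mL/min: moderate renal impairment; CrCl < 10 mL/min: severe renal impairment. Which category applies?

SCr = 329 / 88.4 = 3.722 mg/dL
CrCl = (140 − 92) × 45.7 / (72 × 3.722) = 2193.6 / 267.98 ≈ 8.2 mL/min
8 mL/min falls in the 'severe renal impairment' range.

severe renal impairment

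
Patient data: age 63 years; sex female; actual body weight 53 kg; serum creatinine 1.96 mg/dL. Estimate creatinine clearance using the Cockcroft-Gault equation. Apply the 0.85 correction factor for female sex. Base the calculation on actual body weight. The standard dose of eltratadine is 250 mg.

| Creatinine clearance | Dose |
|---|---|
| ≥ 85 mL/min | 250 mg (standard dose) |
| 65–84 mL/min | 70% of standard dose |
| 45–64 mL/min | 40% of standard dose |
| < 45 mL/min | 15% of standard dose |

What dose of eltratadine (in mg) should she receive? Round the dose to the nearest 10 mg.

CrCl = (140 − 63) × 53 / (72 × 1.96) × 0.85 = 4081.0 / 141.12 × 0.85 ≈ 24.6 mL/min
CrCl ≈ 25 mL/min → bracket < 45 mL/min.
15% of 250 mg = 37.5 mg → 40 mg

40 mg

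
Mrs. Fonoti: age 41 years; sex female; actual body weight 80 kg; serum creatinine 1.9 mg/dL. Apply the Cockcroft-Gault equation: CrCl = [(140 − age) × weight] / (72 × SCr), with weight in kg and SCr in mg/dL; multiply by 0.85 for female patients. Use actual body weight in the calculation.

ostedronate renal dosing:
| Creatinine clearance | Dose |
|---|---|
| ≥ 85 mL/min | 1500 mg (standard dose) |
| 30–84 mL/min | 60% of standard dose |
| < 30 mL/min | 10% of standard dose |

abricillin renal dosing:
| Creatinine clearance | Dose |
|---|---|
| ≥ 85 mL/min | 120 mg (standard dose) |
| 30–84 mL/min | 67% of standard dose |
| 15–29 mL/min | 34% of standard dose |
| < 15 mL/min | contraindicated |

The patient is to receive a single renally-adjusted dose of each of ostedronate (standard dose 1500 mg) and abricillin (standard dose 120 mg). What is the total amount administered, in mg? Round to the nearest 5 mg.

CrCl = (140 − 41) × 80 / (72 × 1.9) × 0.85 = 7920.0 / 136.80 × 0.85 ≈ 49.2 mL/min
CrCl ≈ 49 mL/min.
ostedronate: 30–84 mL/min → 60% of 1500 mg = 900 mg.
abricillin: 30–84 mL/min → 67% of 120 mg = 80.4 mg.
Total = 900 + 80.4 = 980.4 mg.

980 mg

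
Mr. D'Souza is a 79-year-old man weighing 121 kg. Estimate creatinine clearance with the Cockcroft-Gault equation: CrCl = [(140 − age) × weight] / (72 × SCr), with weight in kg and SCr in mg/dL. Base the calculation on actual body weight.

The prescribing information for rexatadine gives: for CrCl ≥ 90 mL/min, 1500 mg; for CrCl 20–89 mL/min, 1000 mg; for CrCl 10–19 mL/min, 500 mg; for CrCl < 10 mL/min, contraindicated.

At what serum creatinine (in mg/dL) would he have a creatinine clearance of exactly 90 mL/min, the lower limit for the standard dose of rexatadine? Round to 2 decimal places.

1.14 mg/dL

Standard dose requires CrCl ≥ 90 mL/min.
Set (140 − 79) × 121 / (72 × SCr) = 90
SCr = (140 − 79) × 121 / (72 × 90) = 1.139 mg/dL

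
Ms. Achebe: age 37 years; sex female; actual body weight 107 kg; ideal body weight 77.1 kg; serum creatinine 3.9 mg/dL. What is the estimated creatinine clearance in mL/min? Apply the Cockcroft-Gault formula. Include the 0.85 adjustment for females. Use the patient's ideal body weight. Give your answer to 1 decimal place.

24.0 mL/min

CrCl = (140 − 37) × 77.1 / (72 × 3.9) × 0.85 = 7941.3 / 280.80 × 0.85 ≈ 24.0 mL/min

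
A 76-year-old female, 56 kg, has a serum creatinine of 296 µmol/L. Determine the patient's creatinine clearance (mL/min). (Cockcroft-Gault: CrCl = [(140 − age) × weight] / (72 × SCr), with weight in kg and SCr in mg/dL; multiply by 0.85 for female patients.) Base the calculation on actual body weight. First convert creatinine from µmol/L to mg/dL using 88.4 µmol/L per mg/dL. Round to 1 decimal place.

12.6 mL/min

SCr = 296 / 88.4 = 3.348 mg/dL
CrCl = (140 − 76) × 56 / (72 × 3.348) × 0.85 = 3584.0 / 241.06 × 0.85 ≈ 12.6 mL/min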